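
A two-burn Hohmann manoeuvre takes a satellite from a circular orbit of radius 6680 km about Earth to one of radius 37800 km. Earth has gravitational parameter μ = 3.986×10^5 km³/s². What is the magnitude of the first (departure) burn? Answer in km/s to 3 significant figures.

Δv₁ = 2.35 km/s

Transfer-ellipse semi-major axis a_t = (r₁ + r₂)/2 = (6680 + 37800)/2 = 22240 km.
Circular speed at r = 6680 km: v_c = √(μ/r) = 7.7247 km/s.
Transfer-orbit speed at the same r (vis-viva, a = a_t): v_t = √[μ(2/r − 1/a_t)] = 10.071 km/s.
Δv₁ = |v_t − v_c| = |10.071 − 7.7247| = 2.346 km/s.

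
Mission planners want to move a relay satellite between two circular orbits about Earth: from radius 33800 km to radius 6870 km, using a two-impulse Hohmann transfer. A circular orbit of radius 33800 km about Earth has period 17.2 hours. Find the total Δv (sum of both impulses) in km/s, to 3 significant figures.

From Kepler's third law T² = 4π²r³/μ at r = 33800 km, T = 17.2 hours = 17.2 × 3600 s = 61920 s: μ = 4π²r³/T² = 3.97601×10^5 km³/s².
Transfer-ellipse semi-major axis a_t = (r₁ + r₂)/2 = (33800 + 6870)/2 = 20335 km.
At r₁ the circular-orbit speed is v₁ = √(μ/r₁) = 3.42977 km/s.
On the transfer ellipse at r₁, vis-viva gives v_a = √[μ(2/r₁ − 1/a_t)] = 1.99353 km/s.
First burn Δv₁ = |v_a − v₁| = 1.4362 km/s.
Circular speed at r₂: v₂ = √(μ/r₂) = 7.60756 km/s.
Transfer-orbit speed at r₂: v_p = √[μ(2/r₂ − 1/a_t)] = 9.80803 km/s.
Second burn Δv₂ = |v₂ − v_p| = 2.2005 km/s.
Total Δv = Δv₁ + Δv₂ = 3.637 km/s.

Δv = 3.64 km/s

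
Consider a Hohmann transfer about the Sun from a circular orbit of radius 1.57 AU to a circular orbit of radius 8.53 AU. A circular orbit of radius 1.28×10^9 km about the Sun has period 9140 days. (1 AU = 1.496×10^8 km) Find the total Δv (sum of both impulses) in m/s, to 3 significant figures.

Δv = 11600 m/s

From Kepler's third law T² = 4π²r³/μ at r = 1.28×10^9 km, T = 9140 days = 9140 × 86400 s = 7.89696×10^8 s: μ = 4π²r³/T² = 1.32761×10^11 km³/s².
In km: r₁ = 1.57 × 1.496×10^8 = 2.34872×10^8 km; r₂ = 8.53 × 1.496×10^8 = 1.276088×10^9 km.
Transfer-ellipse semi-major axis a_t = (r₁ + r₂)/2 = (2.34872×10^8 + 1.276088×10^9)/2 = 7.5548×10^8 km.
At r₁ the circular-orbit speed is v₁ = √(μ/r₁) = 23.775 km/s.
Transfer-orbit speed at r₁ (vis-viva equation): v_p = √[μ(2/r₁ − 1/a_t)] = 30.899 km/s.
First burn Δv₁ = |v_p − v₁| = 7.124 km/s.
Circular speed at r₂: v₂ = √(μ/r₂) = 10.20 km/s.
Transfer-orbit speed at r₂: v_a = √[μ(2/r₂ − 1/a_t)] = 5.687 km/s.
Second burn Δv₂ = |v₂ − v_a| = 4.513 km/s.
Total Δv = Δv₁ + Δv₂ = 11.64 km/s.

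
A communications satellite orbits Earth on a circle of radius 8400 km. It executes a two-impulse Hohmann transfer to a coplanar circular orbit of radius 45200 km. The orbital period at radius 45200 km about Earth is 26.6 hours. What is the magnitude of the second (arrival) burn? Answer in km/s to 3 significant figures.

Δv₂ = 1.31 km/s

From Kepler's third law T² = 4π²r³/μ at r = 45200 km, T = 26.6 hours = 26.6 × 3600 s = 95760 s: μ = 4π²r³/T² = 3.97564×10^5 km³/s².
Semi-major axis of the transfer orbit: a_t = (8400 + 45200)/2 = 26800 km.
On the circular orbit at r = 45200 km, v_c = √(μ/r) = 2.9657 km/s.
Transfer-orbit speed at the same r (vis-viva, a = a_t): v_t = √[μ(2/r − 1/a_t)] = 1.6604 km/s.
Δv₂ = |v_t − v_c| = |1.6604 − 2.9657| = 1.305 km/s.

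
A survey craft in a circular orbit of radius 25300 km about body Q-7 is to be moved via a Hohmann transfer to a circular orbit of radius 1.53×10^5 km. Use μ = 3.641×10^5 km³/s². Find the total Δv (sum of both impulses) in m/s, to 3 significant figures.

Δv = 1900 m/s

The Hohmann ellipse has a_t = (r₁ + r₂)/2 = 89150 km.
At r₁ the circular-orbit speed is v₁ = √(μ/r₁) = 3.794 km/s.
Transfer-orbit speed at r₁ (vis-viva equation): v_p = √[μ(2/r₁ − 1/a_t)] = 4.970 km/s.
First burn Δv₁ = |v_p − v₁| = 1.176 km/s.
Circular speed at r₂: v₂ = √(μ/r₂) = 1.5426 km/s.
Transfer-orbit speed at r₂: v_a = √[μ(2/r₂ − 1/a_t)] = 0.82180 km/s.
Second burn Δv₂ = |v₂ − v_a| = 0.7208 km/s.
Δv = Δv₁ + Δv₂ = 1.176 + 0.7208 = 1.897 km/s.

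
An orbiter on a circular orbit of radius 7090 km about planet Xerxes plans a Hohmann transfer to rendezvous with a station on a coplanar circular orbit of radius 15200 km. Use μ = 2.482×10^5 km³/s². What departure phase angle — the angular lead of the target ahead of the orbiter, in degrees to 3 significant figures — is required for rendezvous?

φ = 67.0°

The Hohmann ellipse has a_t = (r₁ + r₂)/2 = 11145 km.
The half-period of the transfer ellipse is t = π√(a_t³/μ) = 7419 s.
Target angular speed ω₂ = √(μ/r₂³) = 2.658×10^-4 rad/s.
Angle swept by the target during transfer: ω₂·t = 1.972 rad = 113.0°.
Arrival is 180° from departure on the ellipse, so φ = 180° − 113.0° = 67.0°.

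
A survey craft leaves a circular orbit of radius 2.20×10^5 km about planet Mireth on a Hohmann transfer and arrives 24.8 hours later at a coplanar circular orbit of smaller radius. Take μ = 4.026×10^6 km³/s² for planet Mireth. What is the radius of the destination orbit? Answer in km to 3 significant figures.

r₂ = 76300 km

Transfer time t = 24.8 hours = 89280 s, and t = π√(a_t³/μ).
So a_t = (μ t²/π²)^(1/3) = (4.026×10^6 × (89280)² / π²)^(1/3) = 1.4815×10^5 km.
Since a_t = (r₁ + r₂)/2, r₂ = 2a_t − r₁ = 2×1.4815×10^5 − 2.200×10^5 = 76300 km.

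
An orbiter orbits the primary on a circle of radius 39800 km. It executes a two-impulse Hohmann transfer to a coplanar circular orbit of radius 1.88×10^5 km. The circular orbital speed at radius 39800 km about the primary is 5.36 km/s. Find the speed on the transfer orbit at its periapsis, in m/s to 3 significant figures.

v = 6890 m/s

From the circular-orbit relation v² = μ/r at r = 39800 km: μ = v²r = (5.36)² × 39800 = 1.14344×10^6 km³/s².
Transfer-ellipse semi-major axis a_t = (r₁ + r₂)/2 = (39800 + 1.880×10^5)/2 = 1.139×10^5 km.
The periapsis of the transfer ellipse is at r = 39800 km.
From the vis-viva equation, v = √[μ(2/r − 1/a_t)] = 6.886 km/s.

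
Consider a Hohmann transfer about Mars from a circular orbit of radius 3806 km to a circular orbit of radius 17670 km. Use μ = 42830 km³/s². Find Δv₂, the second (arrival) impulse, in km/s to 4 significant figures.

Transfer-ellipse semi-major axis a_t = (r₁ + r₂)/2 = (3806 + 17670)/2 = 10738 km.
Circular speed at r = 17670 km: v_c = √(μ/r) = 1.5569 km/s.
Transfer-orbit speed at the same r (vis-viva, a = a_t): v_t = √[μ(2/r − 1/a_t)] = 0.92689 km/s.
Δv₂ = |v_t − v_c| = |0.92689 − 1.5569| = 0.6300 km/s.

Δv₂ = 0.6300 km/s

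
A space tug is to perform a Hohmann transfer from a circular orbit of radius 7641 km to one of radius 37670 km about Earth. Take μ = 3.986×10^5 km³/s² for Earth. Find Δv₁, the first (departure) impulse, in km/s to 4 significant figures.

Semi-major axis of the transfer orbit: a_t = (7641 + 37670)/2 = 22655.5 km.
Circular speed at r = 7641 km: v_c = √(μ/r) = 7.2226 km/s.
Vis-viva on the transfer ellipse at r = 7641 km gives v_t = √[μ(2/r − 1/a_t)] = 9.3133 km/s.
Δv₁ = |v_t − v_c| = |9.3133 − 7.2226| = 2.091 km/s.

Δv₁ = 2.091 km/s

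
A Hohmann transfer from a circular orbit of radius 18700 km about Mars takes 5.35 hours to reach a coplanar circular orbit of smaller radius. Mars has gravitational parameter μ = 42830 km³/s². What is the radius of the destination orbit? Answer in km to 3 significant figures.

r₂ = 4740 km

Transfer time t = 5.35 hours = 19260 s, and t = π√(a_t³/μ).
So a_t = (μ t²/π²)^(1/3) = (42830 × (19260)² / π²)^(1/3) = 11720 km.
Since a_t = (r₁ + r₂)/2, r₂ = 2a_t − r₁ = 2×11720 − 18700 = 4740 km.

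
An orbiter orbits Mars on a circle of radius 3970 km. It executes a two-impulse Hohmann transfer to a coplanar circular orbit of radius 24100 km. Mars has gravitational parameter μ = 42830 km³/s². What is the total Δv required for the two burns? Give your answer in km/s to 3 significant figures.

Transfer-ellipse semi-major axis a_t = (r₁ + r₂)/2 = (3970 + 24100)/2 = 14035 km.
Circular speed at r₁: v₁ = √(μ/r₁) = √(42830/3970) = 3.28457 km/s.
On the transfer ellipse at r₁, v² = μ(2/r − 1/a) gives v_p = √[μ(2/r₁ − 1/a_t)] = 4.30409 km/s.
First burn Δv₁ = |v_p − v₁| = 1.020 km/s.
At r₂, v₂ = √(μ/r₂) = 1.3331 km/s.
Transfer-orbit speed at r₂: v_a = √[μ(2/r₂ − 1/a_t)] = 0.70901 km/s.
Second burn Δv₂ = |v₂ − v_a| = 0.6241 km/s.
Total Δv = Δv₁ + Δv₂ = 1.644 km/s.

Δv = 1.64 km/s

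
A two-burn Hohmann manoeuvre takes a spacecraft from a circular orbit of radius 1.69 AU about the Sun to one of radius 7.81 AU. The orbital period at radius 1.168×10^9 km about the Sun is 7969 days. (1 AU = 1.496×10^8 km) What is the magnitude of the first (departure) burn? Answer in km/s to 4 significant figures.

Δv₁ = 6.467 km/s

From Kepler's third law T² = 4π²r³/μ at r = 1.168×10^9 km, T = 7969 days = 7969 × 86400 s = 6.885216×10^8 s: μ = 4π²r³/T² = 1.32695×10^11 km³/s².
In km: r₁ = 1.69 × 1.496×10^8 = 2.52824×10^8 km; r₂ = 7.81 × 1.496×10^8 = 1.168376×10^9 km.
Semi-major axis of the transfer orbit: a_t = (2.52824×10^8 + 1.168376×10^9)/2 = 7.106×10^8 km.
Circular speed at r = 2.52824×10^8 km: v_c = √(μ/r) = 22.9096 km/s.
Transfer-orbit speed at the same r (vis-viva, a = a_t): v_t = √[μ(2/r − 1/a_t)] = 29.3762 km/s.
Δv₁ = |v_t − v_c| = |29.3762 − 22.9096| = 6.467 km/s.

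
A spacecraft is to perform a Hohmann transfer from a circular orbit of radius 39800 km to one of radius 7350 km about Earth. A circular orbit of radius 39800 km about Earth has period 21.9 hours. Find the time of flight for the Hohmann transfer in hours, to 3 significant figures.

t = 4.99 hours

From Kepler's third law T² = 4π²r³/μ at r = 39800 km, T = 21.9 hours = 21.9 × 3600 s = 78840 s: μ = 4π²r³/T² = 4.00420×10^5 km³/s².
The Hohmann ellipse has a_t = (r₁ + r₂)/2 = 23575 km.
By Kepler's third law the transfer-orbit period is T = 2π√(a_t³/μ), so t = T/2 = 17970 s.
Converting: 17970 s ÷ 3600 s/hour = 4.99 hours.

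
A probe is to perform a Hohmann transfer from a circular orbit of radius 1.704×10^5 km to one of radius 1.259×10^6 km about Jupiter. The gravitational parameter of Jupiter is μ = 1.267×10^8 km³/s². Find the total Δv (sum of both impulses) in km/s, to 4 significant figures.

Transfer-ellipse semi-major axis a_t = (r₁ + r₂)/2 = (1.704×10^5 + 1.259×10^6)/2 = 7.147×10^5 km.
At r₁ the circular-orbit speed is v₁ = √(μ/r₁) = 27.268 km/s.
Transfer-orbit speed at r₁ (vis-viva equation): v_p = √[μ(2/r₁ − 1/a_t)] = 36.191 km/s.
First burn Δv₁ = |v_p − v₁| = 8.923 km/s.
At r₂, v₂ = √(μ/r₂) = 10.0317 km/s.
Transfer-orbit speed at r₂: v_a = √[μ(2/r₂ − 1/a_t)] = 4.89833 km/s.
Second burn Δv₂ = |v₂ − v_a| = 5.133 km/s.
Δv = Δv₁ + Δv₂ = 8.923 + 5.133 = 14.06 km/s.

Δv = 14.06 km/s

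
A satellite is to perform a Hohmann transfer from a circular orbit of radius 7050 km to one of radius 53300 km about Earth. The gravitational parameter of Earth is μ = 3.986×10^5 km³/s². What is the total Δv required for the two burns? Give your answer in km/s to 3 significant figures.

The Hohmann ellipse has a_t = (r₁ + r₂)/2 = 30175 km.
At r₁ the circular-orbit speed is v₁ = √(μ/r₁) = 7.519 km/s.
Transfer-orbit speed at r₁ (vis-viva): v_p = √[μ(2/r₁ − 1/a_t)] = 9.993 km/s.
First burn Δv₁ = |v_p − v₁| = 2.474 km/s.
At r₂, v₂ = √(μ/r₂) = 2.735 km/s.
Transfer-orbit speed at r₂: v_a = √[μ(2/r₂ − 1/a_t)] = 1.322 km/s.
Second burn Δv₂ = |v₂ − v_a| = 1.413 km/s.
Δv = Δv₁ + Δv₂ = 2.474 + 1.413 = 3.887 km/s.

Δv = 3.89 km/s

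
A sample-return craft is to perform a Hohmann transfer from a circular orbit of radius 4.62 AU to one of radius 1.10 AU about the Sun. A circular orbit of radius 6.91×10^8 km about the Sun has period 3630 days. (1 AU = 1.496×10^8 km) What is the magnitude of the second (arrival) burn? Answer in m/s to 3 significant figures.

From Kepler's third law T² = 4π²r³/μ at r = 6.91×10^8 km, T = 3630 days = 3630 × 86400 s = 3.13632×10^8 s: μ = 4π²r³/T² = 1.32420×10^11 km³/s².
In km: r₁ = 4.62 × 1.496×10^8 = 6.91152×10^8 km; r₂ = 1.10 × 1.496×10^8 = 1.6456×10^8 km.
The Hohmann ellipse has a_t = (r₁ + r₂)/2 = 4.27856×10^8 km.
Circular speed at r = 1.6456×10^8 km: v_c = √(μ/r) = 28.367 km/s.
Vis-viva on the transfer ellipse at r = 1.6456×10^8 km gives v_t = √[μ(2/r − 1/a_t)] = 36.054 km/s.
Δv₂ = |v_t − v_c| = |36.054 − 28.367| = 7.687 km/s.

Δv₂ = 7690 m/s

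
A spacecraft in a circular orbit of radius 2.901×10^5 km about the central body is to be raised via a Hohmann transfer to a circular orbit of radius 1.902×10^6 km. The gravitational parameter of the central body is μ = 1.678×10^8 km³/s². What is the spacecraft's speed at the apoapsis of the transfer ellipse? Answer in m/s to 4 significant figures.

v = 4832 m/s

The Hohmann ellipse has a_t = (r₁ + r₂)/2 = 1.09605×10^6 km.
At apoapsis, r = 1.902×10^6 km.
Applying v² = μ(2/r − 1/a_t): v = 4.832 km/s.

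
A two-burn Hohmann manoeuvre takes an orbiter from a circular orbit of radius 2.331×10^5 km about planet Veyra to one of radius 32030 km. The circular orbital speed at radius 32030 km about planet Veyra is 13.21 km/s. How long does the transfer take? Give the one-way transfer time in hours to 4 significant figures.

t = 17.82 hours

From the circular-orbit relation v² = μ/r at r = 32030 km: μ = v²r = (13.21)² × 32030 = 5.58937×10^6 km³/s².
The Hohmann ellipse has a_t = (r₁ + r₂)/2 = 1.32565×10^5 km.
Transfer time t = π√(a_t³/μ) = π√((1.32565×10^5)³ / 5.58937×10^6) = 64140 s.
Converting: 64140 s ÷ 3600 s/hour = 17.82 hours.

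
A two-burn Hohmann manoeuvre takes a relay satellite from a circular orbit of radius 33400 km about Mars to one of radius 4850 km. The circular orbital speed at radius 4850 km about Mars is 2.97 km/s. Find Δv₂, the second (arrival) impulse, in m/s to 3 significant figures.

From the circular-orbit relation v² = μ/r at r = 4850 km: μ = v²r = (2.97)² × 4850 = 42781.4 km³/s².
Semi-major axis of the transfer orbit: a_t = (33400 + 4850)/2 = 19125 km.
Circular speed at r = 4850 km: v_c = √(μ/r) = 2.9700 km/s.
Transfer-orbit speed at the same r (vis-viva, a = a_t): v_t = √[μ(2/r − 1/a_t)] = 3.9249 km/s.
Δv₂ = |v_t − v_c| = |3.9249 − 2.9700| = 0.9549 km/s.

Δv₂ = 955 m/s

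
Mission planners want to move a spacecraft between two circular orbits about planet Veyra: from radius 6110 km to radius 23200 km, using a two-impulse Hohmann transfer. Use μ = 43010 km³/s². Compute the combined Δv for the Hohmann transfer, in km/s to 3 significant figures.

Δv = 1.17 km/s

Semi-major axis of the transfer orbit: a_t = (6110 + 23200)/2 = 14655 km.
At r₁ the circular-orbit speed is v₁ = √(μ/r₁) = 2.65316 km/s.
On the transfer ellipse at r₁, vis-viva gives v_p = √[μ(2/r₁ − 1/a_t)] = 3.33822 km/s.
First burn Δv₁ = |v_p − v₁| = 0.68506 km/s.
At r₂, v₂ = √(μ/r₂) = 1.36157 km/s.
Transfer-orbit speed at r₂: v_a = √[μ(2/r₂ − 1/a_t)] = 0.879161 km/s.
Second burn Δv₂ = |v₂ − v_a| = 0.48241 km/s.
Δv = Δv₁ + Δv₂ = 0.68506 + 0.48241 = 1.167 km/s.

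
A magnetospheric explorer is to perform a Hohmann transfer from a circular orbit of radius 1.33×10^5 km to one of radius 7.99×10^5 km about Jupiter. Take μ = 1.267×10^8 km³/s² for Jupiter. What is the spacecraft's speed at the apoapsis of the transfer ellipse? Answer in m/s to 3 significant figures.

Semi-major axis of the transfer orbit: a_t = (1.330×10^5 + 7.990×10^5)/2 = 4.660×10^5 km.
The apoapsis of the transfer ellipse is at r = 7.990×10^5 km.
Applying v² = μ(2/r − 1/a_t): v = 6.727 km/s.

v = 6730 m/s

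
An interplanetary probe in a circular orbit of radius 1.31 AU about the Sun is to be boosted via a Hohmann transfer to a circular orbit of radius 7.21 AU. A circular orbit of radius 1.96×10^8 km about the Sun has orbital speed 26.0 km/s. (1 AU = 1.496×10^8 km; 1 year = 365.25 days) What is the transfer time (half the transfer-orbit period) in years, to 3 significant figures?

t = 4.40 years

From the circular-orbit relation v² = μ/r at r = 1.96×10^8 km: μ = v²r = (26.0)² × 1.96×10^8 = 1.32496×10^11 km³/s².
In km: r₁ = 1.31 × 1.496×10^8 = 1.95976×10^8 km; r₂ = 7.21 × 1.496×10^8 = 1.078616×10^9 km.
The Hohmann ellipse has a_t = (r₁ + r₂)/2 = 6.37296×10^8 km.
Transfer time t = π√(a_t³/μ) = π√((6.37296×10^8)³ / 1.32496×10^11) = 1.389×10^8 s.
Converting: 1.389×10^8 s ÷ 3.15576×10^7 s/year (365.25 × 86400) = 4.40 years.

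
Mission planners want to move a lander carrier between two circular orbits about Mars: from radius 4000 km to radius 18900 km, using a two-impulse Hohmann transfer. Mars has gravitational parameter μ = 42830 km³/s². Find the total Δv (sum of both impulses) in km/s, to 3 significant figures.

The Hohmann ellipse has a_t = (r₁ + r₂)/2 = 11450 km.
At r₁ the circular-orbit speed is v₁ = √(μ/r₁) = 3.27223 km/s.
On the transfer ellipse at r₁, v² = μ(2/r − 1/a) gives v_p = √[μ(2/r₁ − 1/a_t)] = 4.20409 km/s.
First burn Δv₁ = |v_p − v₁| = 0.93186 km/s.
Circular speed at r₂: v₂ = √(μ/r₂) = 1.5053696 km/s.
Transfer-orbit speed at r₂: v_a = √[μ(2/r₂ − 1/a_t)] = 0.88975490 km/s.
Second burn Δv₂ = |v₂ − v_a| = 0.61561 km/s.
Total Δv = Δv₁ + Δv₂ = 1.547 km/s.

Δv = 1.55 km/s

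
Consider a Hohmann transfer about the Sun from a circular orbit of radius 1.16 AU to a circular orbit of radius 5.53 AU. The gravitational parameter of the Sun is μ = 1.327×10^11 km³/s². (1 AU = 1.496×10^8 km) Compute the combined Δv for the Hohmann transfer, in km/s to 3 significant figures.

Δv = 13.1 km/s

In km: r₁ = 1.16 × 1.496×10^8 = 1.73536×10^8 km; r₂ = 5.53 × 1.496×10^8 = 8.27288×10^8 km.
Transfer-ellipse semi-major axis a_t = (r₁ + r₂)/2 = (1.73536×10^8 + 8.27288×10^8)/2 = 5.00412×10^8 km.
At r₁ the circular-orbit speed is v₁ = √(μ/r₁) = 27.653 km/s.
On the transfer ellipse at r₁, vis-viva gives v_p = √[μ(2/r₁ − 1/a_t)] = 35.555 km/s.
First burn Δv₁ = |v_p − v₁| = 7.902 km/s.
At r₂, v₂ = √(μ/r₂) = 12.665 km/s.
Transfer-orbit speed at r₂: v_a = √[μ(2/r₂ − 1/a_t)] = 7.4583 km/s.
Second burn Δv₂ = |v₂ − v_a| = 5.207 km/s.
Total Δv = Δv₁ + Δv₂ = 13.11 km/s.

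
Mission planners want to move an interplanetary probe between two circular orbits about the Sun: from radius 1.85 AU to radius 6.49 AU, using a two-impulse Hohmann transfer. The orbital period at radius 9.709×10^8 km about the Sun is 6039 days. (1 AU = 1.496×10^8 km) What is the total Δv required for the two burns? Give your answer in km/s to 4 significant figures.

Δv = 9.325 km/s

From Kepler's third law T² = 4π²r³/μ at r = 9.709×10^8 km, T = 6039 days = 6039 × 86400 s = 5.217696×10^8 s: μ = 4π²r³/T² = 1.32717×10^11 km³/s².
In km: r₁ = 1.85 × 1.496×10^8 = 2.7676×10^8 km; r₂ = 6.49 × 1.496×10^8 = 9.70904×10^8 km.
Transfer-ellipse semi-major axis a_t = (r₁ + r₂)/2 = (2.7676×10^8 + 9.70904×10^8)/2 = 6.23832×10^8 km.
Circular speed at r₁: v₁ = √(μ/r₁) = √(1.32717×10^11/2.7676×10^8) = 21.898 km/s.
On the transfer ellipse at r₁, vis-viva gives v_p = √[μ(2/r₁ − 1/a_t)] = 27.319 km/s.
First burn Δv₁ = |v_p − v₁| = 5.421 km/s.
Circular speed at r₂: v₂ = √(μ/r₂) = 11.6916 km/s.
Transfer-orbit speed at r₂: v_a = √[μ(2/r₂ − 1/a_t)] = 7.78740 km/s.
Second burn Δv₂ = |v₂ − v_a| = 3.904 km/s.
Total Δv = Δv₁ + Δv₂ = 9.325 km/s.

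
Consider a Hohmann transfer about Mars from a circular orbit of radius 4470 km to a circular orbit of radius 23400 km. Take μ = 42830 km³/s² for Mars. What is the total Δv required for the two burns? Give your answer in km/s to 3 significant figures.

The Hohmann ellipse has a_t = (r₁ + r₂)/2 = 13935 km.
Circular speed at r₁: v₁ = √(μ/r₁) = √(42830/4470) = 3.09542 km/s.
Transfer-orbit speed at r₁ (vis-viva): v_p = √[μ(2/r₁ − 1/a_t)] = 4.01120 km/s.
First burn Δv₁ = |v_p − v₁| = 0.91578 km/s.
Circular speed at r₂: v₂ = √(μ/r₂) = 1.3529 km/s.
Transfer-orbit speed at r₂: v_a = √[μ(2/r₂ − 1/a_t)] = 0.76624 km/s.
Second burn Δv₂ = |v₂ − v_a| = 0.58666 km/s.
Total Δv = Δv₁ + Δv₂ = 1.502 km/s.

Δv = 1.50 km/s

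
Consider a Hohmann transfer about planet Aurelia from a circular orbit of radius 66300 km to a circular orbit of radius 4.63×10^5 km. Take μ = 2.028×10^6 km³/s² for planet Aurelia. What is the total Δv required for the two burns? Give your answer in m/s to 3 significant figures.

Transfer-ellipse semi-major axis a_t = (r₁ + r₂)/2 = (66300 + 4.630×10^5)/2 = 2.6465×10^5 km.
Circular speed at r₁: v₁ = √(μ/r₁) = √(2.028×10^6/66300) = 5.5307 km/s.
Transfer-orbit speed at r₁ (v² = μ(2/r − 1/a)): v_p = √[μ(2/r₁ − 1/a_t)] = 7.3153 km/s.
First burn Δv₁ = |v_p − v₁| = 1.785 km/s.
Circular speed at r₂: v₂ = √(μ/r₂) = 2.093 km/s.
Transfer-orbit speed at r₂: v_a = √[μ(2/r₂ − 1/a_t)] = 1.048 km/s.
Second burn Δv₂ = |v₂ − v_a| = 1.045 km/s.
Δv = Δv₁ + Δv₂ = 1.785 + 1.045 = 2.830 km/s.

Δv = 2830 m/s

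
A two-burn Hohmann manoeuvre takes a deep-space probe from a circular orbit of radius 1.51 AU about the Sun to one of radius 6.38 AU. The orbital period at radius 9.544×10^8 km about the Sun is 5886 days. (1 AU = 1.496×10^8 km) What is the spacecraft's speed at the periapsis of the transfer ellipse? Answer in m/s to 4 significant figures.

v = 30820 m/s

From Kepler's third law T² = 4π²r³/μ at r = 9.544×10^8 km, T = 5886 days = 5886 × 86400 s = 5.085504×10^8 s: μ = 4π²r³/T² = 1.32704×10^11 km³/s².
In km: r₁ = 1.51 × 1.496×10^8 = 2.25896×10^8 km; r₂ = 6.38 × 1.496×10^8 = 9.54448×10^8 km.
The Hohmann ellipse has a_t = (r₁ + r₂)/2 = 5.90172×10^8 km.
At periapsis, r = 2.25896×10^8 km.
Applying v² = μ(2/r − 1/a_t): v = 30.82 km/s.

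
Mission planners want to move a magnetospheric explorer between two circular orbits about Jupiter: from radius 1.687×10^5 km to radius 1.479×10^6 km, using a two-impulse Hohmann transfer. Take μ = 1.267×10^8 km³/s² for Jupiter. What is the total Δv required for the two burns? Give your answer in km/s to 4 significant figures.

Δv = 14.38 km/s

Semi-major axis of the transfer orbit: a_t = (1.687×10^5 + 1.479×10^6)/2 = 8.2385×10^5 km.
At r₁ the circular-orbit speed is v₁ = √(μ/r₁) = 27.405 km/s.
On the transfer ellipse at r₁, vis-viva gives v_p = √[μ(2/r₁ − 1/a_t)] = 36.719 km/s.
First burn Δv₁ = |v_p − v₁| = 9.314 km/s.
Circular speed at r₂: v₂ = √(μ/r₂) = 9.2556 km/s.
Transfer-orbit speed at r₂: v_a = √[μ(2/r₂ − 1/a_t)] = 4.1883 km/s.
Second burn Δv₂ = |v₂ − v_a| = 5.067 km/s.
Δv = Δv₁ + Δv₂ = 9.314 + 5.067 = 14.38 km/s.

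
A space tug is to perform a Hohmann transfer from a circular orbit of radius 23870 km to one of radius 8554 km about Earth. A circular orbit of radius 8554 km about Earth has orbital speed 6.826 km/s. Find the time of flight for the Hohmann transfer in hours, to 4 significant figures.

t = 2.853 hours

From the circular-orbit relation v² = μ/r at r = 8554 km: μ = v²r = (6.826)² × 8554 = 3.98567×10^5 km³/s².
Transfer-ellipse semi-major axis a_t = (r₁ + r₂)/2 = (23870 + 8554)/2 = 16212 km.
By Kepler's third law the transfer-orbit period is T = 2π√(a_t³/μ), so t = T/2 = 10270 s.
Converting: 10270 s ÷ 3600 s/hour = 2.853 hours.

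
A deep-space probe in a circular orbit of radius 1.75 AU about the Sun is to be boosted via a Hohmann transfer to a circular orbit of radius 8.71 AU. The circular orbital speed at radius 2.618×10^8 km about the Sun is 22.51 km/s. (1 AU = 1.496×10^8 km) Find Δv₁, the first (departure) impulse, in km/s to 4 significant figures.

Δv₁ = 6.539 km/s

From the circular-orbit relation v² = μ/r at r = 2.618×10^8 km: μ = v²r = (22.51)² × 2.618×10^8 = 1.32654×10^11 km³/s².
In km: r₁ = 1.75 × 1.496×10^8 = 2.618×10^8 km; r₂ = 8.71 × 1.496×10^8 = 1.303016×10^9 km.
Transfer-ellipse semi-major axis a_t = (r₁ + r₂)/2 = (2.618×10^8 + 1.303016×10^9)/2 = 7.82408×10^8 km.
Circular speed at r = 2.618×10^8 km: v_c = √(μ/r) = 22.510 km/s.
Transfer-orbit speed at the same r (vis-viva, a = a_t): v_t = √[μ(2/r − 1/a_t)] = 29.049 km/s.
Δv₁ = |v_t − v_c| = |29.049 − 22.510| = 6.539 km/s.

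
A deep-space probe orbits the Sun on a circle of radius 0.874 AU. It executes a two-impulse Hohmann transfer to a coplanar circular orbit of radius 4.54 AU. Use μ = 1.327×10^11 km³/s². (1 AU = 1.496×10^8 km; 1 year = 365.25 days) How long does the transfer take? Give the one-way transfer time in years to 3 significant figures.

t = 2.23 years

In km: r₁ = 0.874 × 1.496×10^8 = 1.307504×10^8 km; r₂ = 4.54 × 1.496×10^8 = 6.79184×10^8 km.
The Hohmann ellipse has a_t = (r₁ + r₂)/2 = 4.049672×10^8 km.
Half the transfer-orbit period gives t = π√(a_t³/μ) = 7.028×10^7 s.
Converting: 7.028×10^7 s ÷ 3.15576×10^7 s/year (365.25 × 86400) = 2.23 years.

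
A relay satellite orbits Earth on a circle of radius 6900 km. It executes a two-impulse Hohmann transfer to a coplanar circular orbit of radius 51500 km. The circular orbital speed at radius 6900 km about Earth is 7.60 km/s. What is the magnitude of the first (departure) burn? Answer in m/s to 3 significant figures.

From the circular-orbit relation v² = μ/r at r = 6900 km: μ = v²r = (7.60)² × 6900 = 3.98544×10^5 km³/s².
Transfer-ellipse semi-major axis a_t = (r₁ + r₂)/2 = (6900 + 51500)/2 = 29200 km.
Circular speed at r = 6900 km: v_c = √(μ/r) = 7.6000 km/s.
Transfer-orbit speed at the same r (vis-viva, a = a_t): v_t = √[μ(2/r − 1/a_t)] = 10.093 km/s.
Δv₁ = |v_t − v_c| = |10.093 − 7.6000| = 2.493 km/s.

Δv₁ = 2490 m/s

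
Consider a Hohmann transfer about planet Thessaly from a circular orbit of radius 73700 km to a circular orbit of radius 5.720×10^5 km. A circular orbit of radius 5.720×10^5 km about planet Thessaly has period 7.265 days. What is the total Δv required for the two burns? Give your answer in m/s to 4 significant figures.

From Kepler's third law T² = 4π²r³/μ at r = 5.720×10^5 km, T = 7.265 days = 7.265 × 86400 s = 6.27696×10^5 s: μ = 4π²r³/T² = 1.87521×10^7 km³/s².
Transfer-ellipse semi-major axis a_t = (r₁ + r₂)/2 = (73700 + 5.720×10^5)/2 = 3.2285×10^5 km.
At r₁ the circular-orbit speed is v₁ = √(μ/r₁) = 15.951 km/s.
Transfer-orbit speed at r₁ (vis-viva equation): v_p = √[μ(2/r₁ − 1/a_t)] = 21.232 km/s.
First burn Δv₁ = |v_p − v₁| = 5.281 km/s.
At r₂, v₂ = √(μ/r₂) = 5.726 km/s.
Transfer-orbit speed at r₂: v_a = √[μ(2/r₂ − 1/a_t)] = 2.736 km/s.
Second burn Δv₂ = |v₂ − v_a| = 2.990 km/s.
Δv = Δv₁ + Δv₂ = 5.281 + 2.990 = 8.271 km/s.

Δv = 8271 m/s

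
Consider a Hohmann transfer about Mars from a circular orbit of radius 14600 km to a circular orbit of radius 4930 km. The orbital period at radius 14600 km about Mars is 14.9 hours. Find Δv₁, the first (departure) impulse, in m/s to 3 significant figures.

Δv₁ = 495 m/s

From Kepler's third law T² = 4π²r³/μ at r = 14600 km, T = 14.9 hours = 14.9 × 3600 s = 53640 s: μ = 4π²r³/T² = 42701.3 km³/s².
The Hohmann ellipse has a_t = (r₁ + r₂)/2 = 9765 km.
On the circular orbit at r = 14600 km, v_c = √(μ/r) = 1.710 km/s.
Vis-viva on the transfer ellipse at r = 14600 km gives v_t = √[μ(2/r − 1/a_t)] = 1.215 km/s.
Δv₁ = |v_t − v_c| = |1.215 − 1.710| = 0.4950 km/s.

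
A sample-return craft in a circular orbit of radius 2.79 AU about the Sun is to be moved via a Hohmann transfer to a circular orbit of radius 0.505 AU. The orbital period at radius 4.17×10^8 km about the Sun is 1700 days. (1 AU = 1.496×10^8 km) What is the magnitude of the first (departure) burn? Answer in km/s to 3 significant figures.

From Kepler's third law T² = 4π²r³/μ at r = 4.17×10^8 km, T = 1700 days = 1700 × 86400 s = 1.4688×10^8 s: μ = 4π²r³/T² = 1.32691×10^11 km³/s².
In km: r₁ = 2.79 × 1.496×10^8 = 4.17384×10^8 km; r₂ = 0.505 × 1.496×10^8 = 7.5548×10^7 km.
The Hohmann ellipse has a_t = (r₁ + r₂)/2 = 2.46466×10^8 km.
On the circular orbit at r = 4.17384×10^8 km, v_c = √(μ/r) = 17.8301 km/s.
Transfer-orbit speed at the same r (vis-viva, a = a_t): v_t = √[μ(2/r − 1/a_t)] = 9.87157 km/s.
Δv₁ = |v_t − v_c| = |9.87157 − 17.8301| = 7.959 km/s.

Δv₁ = 7.96 km/s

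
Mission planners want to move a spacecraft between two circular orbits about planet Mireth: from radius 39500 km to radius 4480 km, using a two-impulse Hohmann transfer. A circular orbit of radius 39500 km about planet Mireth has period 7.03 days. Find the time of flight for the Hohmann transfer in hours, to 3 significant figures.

From Kepler's third law T² = 4π²r³/μ at r = 39500 km, T = 7.03 days = 7.03 × 86400 s = 6.07392×10^5 s: μ = 4π²r³/T² = 6594.97 km³/s².
The Hohmann ellipse has a_t = (r₁ + r₂)/2 = 21990 km.
Transfer time t = π√(a_t³/μ) = π√((21990)³ / 6594.97) = 1.261×10^5 s.
Converting: 1.261×10^5 s ÷ 3600 s/hour = 35.0 hours.

t = 35.0 hours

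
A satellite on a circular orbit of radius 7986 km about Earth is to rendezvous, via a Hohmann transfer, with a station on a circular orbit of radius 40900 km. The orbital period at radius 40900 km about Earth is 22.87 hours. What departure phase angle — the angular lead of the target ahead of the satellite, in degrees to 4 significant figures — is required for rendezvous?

From Kepler's third law T² = 4π²r³/μ at r = 40900 km, T = 22.87 hours = 22.87 × 3600 s = 82332 s: μ = 4π²r³/T² = 3.98467×10^5 km³/s².
The Hohmann ellipse has a_t = (r₁ + r₂)/2 = 24443 km.
The half-period of the transfer ellipse is t = π√(a_t³/μ) = 19019 s.
Target angular speed ω₂ = √(μ/r₂³) = 7.6315×10^-5 rad/s.
Angle swept by the target during transfer: ω₂·t = 1.4514 rad = 83.16°.
Arrival is 180° from departure on the ellipse, so φ = 180° − 83.16° = 96.84°.

φ = 96.84°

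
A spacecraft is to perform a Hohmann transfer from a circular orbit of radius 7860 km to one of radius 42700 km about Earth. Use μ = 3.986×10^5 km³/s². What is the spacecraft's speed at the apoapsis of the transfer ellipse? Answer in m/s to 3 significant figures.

v = 1700 m/s

Transfer-ellipse semi-major axis a_t = (r₁ + r₂)/2 = (7860 + 42700)/2 = 25280 km.
The apoapsis of the transfer ellipse is at r = 42700 km.
Applying v² = μ(2/r − 1/a_t): v = 1.704 km/s.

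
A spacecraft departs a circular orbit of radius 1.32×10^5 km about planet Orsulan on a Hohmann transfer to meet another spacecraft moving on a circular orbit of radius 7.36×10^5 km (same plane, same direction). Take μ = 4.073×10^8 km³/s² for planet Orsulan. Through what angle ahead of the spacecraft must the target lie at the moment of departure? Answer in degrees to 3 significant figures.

φ = 98.5°

Semi-major axis of the transfer orbit: a_t = (1.320×10^5 + 7.360×10^5)/2 = 4.340×10^5 km.
Transfer time t = π√(a_t³/μ) = 44506.9 s.
Target angular speed ω₂ = √(μ/r₂³) = 3.19625×10^-5 rad/s.
Angle swept by the target during transfer: ω₂·t = 1.4226 rad = 81.51°.
Arrival is 180° from departure on the ellipse, so φ = 180° − 81.51° = 98.5°.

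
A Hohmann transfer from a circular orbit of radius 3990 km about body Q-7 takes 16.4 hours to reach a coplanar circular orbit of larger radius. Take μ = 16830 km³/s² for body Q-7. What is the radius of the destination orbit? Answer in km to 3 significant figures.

r₂ = 32200 km

Transfer time t = 16.4 hours = 59040 s, and t = π√(a_t³/μ).
So a_t = (μ t²/π²)^(1/3) = (16830 × (59040)² / π²)^(1/3) = 18114 km.
Since a_t = (r₁ + r₂)/2, r₂ = 2a_t − r₁ = 2×18114 − 3990 = 32238 km.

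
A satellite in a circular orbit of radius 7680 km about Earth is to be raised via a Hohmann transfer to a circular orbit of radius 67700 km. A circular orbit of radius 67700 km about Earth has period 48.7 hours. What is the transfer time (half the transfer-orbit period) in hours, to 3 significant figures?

From Kepler's third law T² = 4π²r³/μ at r = 67700 km, T = 48.7 hours = 48.7 × 3600 s = 1.7532×10^5 s: μ = 4π²r³/T² = 3.98532×10^5 km³/s².
Semi-major axis of the transfer orbit: a_t = (7680 + 67700)/2 = 37690 km.
Transfer time t = π√(a_t³/μ) = π√((37690)³ / 3.98532×10^5) = 36410 s.
Converting: 36410 s ÷ 3600 s/hour = 10.1 hours.

t = 10.1 hours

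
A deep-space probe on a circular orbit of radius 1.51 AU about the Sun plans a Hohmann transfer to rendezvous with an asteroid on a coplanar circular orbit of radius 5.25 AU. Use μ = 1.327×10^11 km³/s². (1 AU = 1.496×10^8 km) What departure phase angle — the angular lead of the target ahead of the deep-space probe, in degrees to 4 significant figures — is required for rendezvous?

φ = 87.02°

In km: r₁ = 1.51 × 1.496×10^8 = 2.25896×10^8 km; r₂ = 5.25 × 1.496×10^8 = 7.854×10^8 km.
The Hohmann ellipse has a_t = (r₁ + r₂)/2 = 5.05648×10^8 km.
The half-period of the transfer ellipse is t = π√(a_t³/μ) = 9.8059×10^7 s.
The target's mean motion on its circular orbit is ω₂ = √(μ/r₂³) = 1.6550×10^-8 rad/s.
Angle swept by the target during transfer: ω₂·t = 1.62288 rad = 92.98°.
The deep-space probe traverses 180° on the transfer ellipse, so the target must lead by 180° − 92.98° = 87.02°.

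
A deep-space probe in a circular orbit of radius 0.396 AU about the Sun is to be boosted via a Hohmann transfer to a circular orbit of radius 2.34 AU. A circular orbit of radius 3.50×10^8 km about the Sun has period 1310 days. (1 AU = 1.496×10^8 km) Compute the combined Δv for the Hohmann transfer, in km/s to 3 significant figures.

From Kepler's third law T² = 4π²r³/μ at r = 3.50×10^8 km, T = 1310 days = 1310 × 86400 s = 1.13184×10^8 s: μ = 4π²r³/T² = 1.32128×10^11 km³/s².
In km: r₁ = 0.396 × 1.496×10^8 = 5.92416×10^7 km; r₂ = 2.34 × 1.496×10^8 = 3.50064×10^8 km.
The Hohmann ellipse has a_t = (r₁ + r₂)/2 = 2.046528×10^8 km.
At r₁ the circular-orbit speed is v₁ = √(μ/r₁) = 47.22625 km/s.
Transfer-orbit speed at r₁ (vis-viva): v_p = √[μ(2/r₁ − 1/a_t)] = 61.76584 km/s.
First burn Δv₁ = |v_p − v₁| = 14.5396 km/s.
Circular speed at r₂: v₂ = √(μ/r₂) = 19.4278 km/s.
Transfer-orbit speed at r₂: v_a = √[μ(2/r₂ − 1/a_t)] = 10.4527 km/s.
Second burn Δv₂ = |v₂ − v_a| = 8.97510 km/s.
Δv = Δv₁ + Δv₂ = 14.5396 + 8.97510 = 23.51 km/s.

Δv = 23.5 km/s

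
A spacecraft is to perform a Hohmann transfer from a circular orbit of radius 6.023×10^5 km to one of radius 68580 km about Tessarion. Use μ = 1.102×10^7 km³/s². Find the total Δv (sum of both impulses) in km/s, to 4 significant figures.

Semi-major axis of the transfer orbit: a_t = (6.023×10^5 + 68580)/2 = 3.3544×10^5 km.
Circular speed at r₁: v₁ = √(μ/r₁) = √(1.102×10^7/6.023×10^5) = 4.277 km/s.
On the transfer ellipse at r₁, vis-viva gives v_a = √[μ(2/r₁ − 1/a_t)] = 1.934 km/s.
First burn Δv₁ = |v_a − v₁| = 2.343 km/s.
At r₂, v₂ = √(μ/r₂) = 12.68 km/s.
Transfer-orbit speed at r₂: v_p = √[μ(2/r₂ − 1/a_t)] = 16.99 km/s.
Second burn Δv₂ = |v₂ − v_p| = 4.310 km/s.
Total Δv = Δv₁ + Δv₂ = 6.653 km/s.

Δv = 6.653 km/s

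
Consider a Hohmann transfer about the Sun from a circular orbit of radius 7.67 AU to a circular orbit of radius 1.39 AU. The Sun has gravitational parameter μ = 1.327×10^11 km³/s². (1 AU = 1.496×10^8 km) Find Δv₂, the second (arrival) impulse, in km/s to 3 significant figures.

In km: r₁ = 7.67 × 1.496×10^8 = 1.147432×10^9 km; r₂ = 1.39 × 1.496×10^8 = 2.07944×10^8 km.
Semi-major axis of the transfer orbit: a_t = (1.147432×10^9 + 2.07944×10^8)/2 = 6.77688×10^8 km.
On the circular orbit at r = 2.07944×10^8 km, v_c = √(μ/r) = 25.262 km/s.
Transfer-orbit speed at the same r (vis-viva, a = a_t): v_t = √[μ(2/r − 1/a_t)] = 32.871 km/s.
Δv₂ = |v_t − v_c| = |32.871 − 25.262| = 7.609 km/s.

Δv₂ = 7.61 km/s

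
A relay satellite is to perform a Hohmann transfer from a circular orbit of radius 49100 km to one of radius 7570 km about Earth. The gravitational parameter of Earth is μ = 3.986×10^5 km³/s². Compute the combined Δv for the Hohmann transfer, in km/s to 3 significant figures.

The Hohmann ellipse has a_t = (r₁ + r₂)/2 = 28335 km.
Circular speed at r₁: v₁ = √(μ/r₁) = √(3.986×10^5/49100) = 2.8492 km/s.
Transfer-orbit speed at r₁ (vis-viva): v_a = √[μ(2/r₁ − 1/a_t)] = 1.4727 km/s.
First burn Δv₁ = |v_a − v₁| = 1.3765 km/s.
At r₂, v₂ = √(μ/r₂) = 7.2564 km/s.
Transfer-orbit speed at r₂: v_p = √[μ(2/r₂ − 1/a_t)] = 9.5521 km/s.
Second burn Δv₂ = |v₂ − v_p| = 2.2957 km/s.
Δv = Δv₁ + Δv₂ = 1.3765 + 2.2957 = 3.672 km/s.

Δv = 3.67 km/s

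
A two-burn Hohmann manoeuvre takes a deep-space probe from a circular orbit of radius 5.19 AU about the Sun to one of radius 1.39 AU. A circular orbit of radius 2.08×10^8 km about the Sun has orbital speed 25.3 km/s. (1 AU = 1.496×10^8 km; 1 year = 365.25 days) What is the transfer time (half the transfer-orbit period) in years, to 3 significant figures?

t = 2.98 years

From the circular-orbit relation v² = μ/r at r = 2.08×10^8 km: μ = v²r = (25.3)² × 2.08×10^8 = 1.33139×10^11 km³/s².
In km: r₁ = 5.19 × 1.496×10^8 = 7.76424×10^8 km; r₂ = 1.39 × 1.496×10^8 = 2.07944×10^8 km.
Transfer-ellipse semi-major axis a_t = (r₁ + r₂)/2 = (7.76424×10^8 + 2.07944×10^8)/2 = 4.92184×10^8 km.
By Kepler's third law the transfer-orbit period is T = 2π√(a_t³/μ), so t = T/2 = 9.401×10^7 s.
Converting: 9.401×10^7 s ÷ 3.15576×10^7 s/year (365.25 × 86400) = 2.98 years.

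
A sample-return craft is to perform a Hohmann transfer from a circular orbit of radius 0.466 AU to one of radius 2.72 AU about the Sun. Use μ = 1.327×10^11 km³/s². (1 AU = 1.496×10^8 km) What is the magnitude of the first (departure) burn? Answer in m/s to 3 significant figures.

In km: r₁ = 0.466 × 1.496×10^8 = 6.97136×10^7 km; r₂ = 2.72 × 1.496×10^8 = 4.06912×10^8 km.
Transfer-ellipse semi-major axis a_t = (r₁ + r₂)/2 = (6.97136×10^7 + 4.06912×10^8)/2 = 2.383128×10^8 km.
On the circular orbit at r = 6.97136×10^7 km, v_c = √(μ/r) = 43.63 km/s.
Transfer-orbit speed at the same r (vis-viva, a = a_t): v_t = √[μ(2/r − 1/a_t)] = 57.01 km/s.
Δv₁ = |v_t − v_c| = |57.01 − 43.63| = 13.38 km/s.

Δv₁ = 13400 m/s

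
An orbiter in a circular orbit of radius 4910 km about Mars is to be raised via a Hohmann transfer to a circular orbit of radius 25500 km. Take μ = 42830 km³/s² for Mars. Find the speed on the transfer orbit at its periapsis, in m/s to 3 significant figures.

The Hohmann ellipse has a_t = (r₁ + r₂)/2 = 15205 km.
The periapsis of the transfer ellipse is at r = 4910 km.
Applying v² = μ(2/r − 1/a_t): v = 3.825 km/s.

v = 3820 m/s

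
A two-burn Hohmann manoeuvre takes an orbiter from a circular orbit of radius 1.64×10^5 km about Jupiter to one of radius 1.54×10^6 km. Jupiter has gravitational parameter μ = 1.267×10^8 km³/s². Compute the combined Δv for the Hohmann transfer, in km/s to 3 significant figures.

Semi-major axis of the transfer orbit: a_t = (1.640×10^5 + 1.540×10^6)/2 = 8.520×10^5 km.
At r₁ the circular-orbit speed is v₁ = √(μ/r₁) = 27.7950 km/s.
Transfer-orbit speed at r₁ (v² = μ(2/r − 1/a)): v_p = √[μ(2/r₁ − 1/a_t)] = 37.3686 km/s.
First burn Δv₁ = |v_p − v₁| = 9.5736 km/s.
At r₂, v₂ = √(μ/r₂) = 9.0704 km/s.
Transfer-orbit speed at r₂: v_a = √[μ(2/r₂ − 1/a_t)] = 3.9795 km/s.
Second burn Δv₂ = |v₂ − v_a| = 5.0909 km/s.
Total Δv = Δv₁ + Δv₂ = 14.66 km/s.

Δv = 14.7 km/s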